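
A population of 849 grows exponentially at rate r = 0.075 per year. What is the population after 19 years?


r*t = 0.075 * 19 = 1.425
exp(1.425) = 4.15786
N = 849 * 4.15786 = 3530.02 ≈ 3530

3530


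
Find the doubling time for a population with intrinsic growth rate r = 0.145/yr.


td = ln(2) / 0.145 = 0.693147 / 0.145 = 4.78032 ≈ 4.8 years

4.8 years


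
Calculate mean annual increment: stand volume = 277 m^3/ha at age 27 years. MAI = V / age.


MAI = 277 / 27 = 10.2593 ≈ 10.26 m^3/ha/yr

10.26 m^3/ha/yr


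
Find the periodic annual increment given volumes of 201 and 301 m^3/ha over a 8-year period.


PAI = (V2 - V1) / period = (301 - 201) / 8 = 100 / 8 = 12.50 m^3/ha/yr

12.50 m^3/ha/yr


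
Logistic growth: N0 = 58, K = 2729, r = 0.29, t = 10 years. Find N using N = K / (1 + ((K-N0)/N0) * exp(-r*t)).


(K - N0)/N0 = (2729 - 58)/58 = 2671/58 = 46.0517
r*t = 0.29 * 10 = 2.9; exp(-2.9) = 0.0550232
46.0517 * 0.0550232 = 2.53391
1 + 2.53391 = 3.53391
N = 2729 / 3.53391 = 772.232 ≈ 772

772


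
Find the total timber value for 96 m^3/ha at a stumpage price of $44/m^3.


Value = 96 * 44 = $4224/ha

$4224/ha


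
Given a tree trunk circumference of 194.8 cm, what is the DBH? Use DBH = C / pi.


DBH = C / pi = 194.8 / 3.141593 = 62.0068 ≈ 62.01 cm

62.01 cm


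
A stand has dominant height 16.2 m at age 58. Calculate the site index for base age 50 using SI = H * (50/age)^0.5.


50/58 = 0.862069
(0.862069)^0.5 = 0.928477
SI = 16.2 * 0.928477 = 15.0413 ≈ 15.0 m

15.0 m


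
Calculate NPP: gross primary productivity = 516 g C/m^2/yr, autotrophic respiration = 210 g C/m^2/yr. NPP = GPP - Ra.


NPP = GPP - Ra = 516 - 210 = 306 g C/m^2/yr

306 g C/m^2/yr


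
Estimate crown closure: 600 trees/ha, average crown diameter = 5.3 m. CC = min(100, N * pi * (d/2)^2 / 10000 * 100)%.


(d/2)^2 = (5.3/2)^2 = 2.65^2 = 7.0225
Crown area = 3.141593 * 7.0225 = 22.0618 m^2
N * area / 10000 * 100 = 600 * 22.0618 / 10000 * 100 = 132.371
CC = min(100, 132.371) = 100%

100%


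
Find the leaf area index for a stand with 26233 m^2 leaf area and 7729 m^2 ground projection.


LAI = 26233 / 7729 = 3.3941 ≈ 3.39

3.39


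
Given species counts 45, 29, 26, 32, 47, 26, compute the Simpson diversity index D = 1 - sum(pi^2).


Total N = 45 + 29 + 26 + 32 + 47 + 26 = 205
Per-species terms:
  p = 45/205 = 0.219512; p^2 = 0.219512^2 = 0.048186
  p = 29/205 = 0.141463; p^2 = 0.141463^2 = 0.020012
  p = 26/205 = 0.126829; p^2 = 0.126829^2 = 0.016086
  p = 32/205 = 0.156098; p^2 = 0.156098^2 = 0.024367
  p = 47/205 = 0.229268; p^2 = 0.229268^2 = 0.052564
  p = 26/205 = 0.126829; p^2 = 0.126829^2 = 0.016086
sum(p^2) = 0.048186 + 0.020012 + 0.016086 + 0.024367 + 0.052564 + 0.016086 = 0.177301
D = 1 - 0.177301 = 0.822699 ≈ 0.8227

0.8227


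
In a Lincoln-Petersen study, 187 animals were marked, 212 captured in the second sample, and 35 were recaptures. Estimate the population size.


N = M * C / R = 187 * 212 / 35 = 39644 / 35 = 1132.69 ≈ 1133

1133 individuals


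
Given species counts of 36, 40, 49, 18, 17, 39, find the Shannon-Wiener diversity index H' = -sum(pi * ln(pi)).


Total N = 36 + 40 + 49 + 18 + 17 + 39 = 199
Per-species terms:
  p = 36/199 = 0.180905; ln(p) = -1.709783; p*ln(p) = 0.180905 * (-1.709783) = -0.309308
  p = 40/199 = 0.201005; ln(p) = -1.604425; p*ln(p) = 0.201005 * (-1.604425) = -0.322497
  p = 49/199 = 0.246231; ln(p) = -1.401485; p*ln(p) = 0.246231 * (-1.401485) = -0.345089
  p = 18/199 = 0.090452; ln(p) = -2.402936; p*ln(p) = 0.090452 * (-2.402936) = -0.217350
  p = 17/199 = 0.085427; ln(p) = -2.460093; p*ln(p) = 0.085427 * (-2.460093) = -0.210158
  p = 39/199 = 0.195980; ln(p) = -1.629743; p*ln(p) = 0.195980 * (-1.629743) = -0.319397
sum(p*ln(p)) = (-0.309308) + (-0.322497) + (-0.345089) + (-0.217350) + (-0.210158) + (-0.319397) = -1.723799
H' = -(-1.723799) = 1.723799 ≈ 1.7238

1.7238


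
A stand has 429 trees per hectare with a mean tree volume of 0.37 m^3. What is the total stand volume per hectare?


V_stand = 429 * 0.37 = 158.73 ≈ 158.7 m^3/ha

158.7 m^3/ha


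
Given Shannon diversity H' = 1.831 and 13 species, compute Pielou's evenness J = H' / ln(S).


ln(13) = 2.56495
J = H' / ln(S) = 1.831 / 2.56495 = 0.713854 ≈ 0.7139

0.7139


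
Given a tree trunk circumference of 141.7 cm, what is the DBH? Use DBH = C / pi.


DBH = C / pi = 141.7 / 3.141593 = 45.1045 ≈ 45.10 cm

45.10 cm


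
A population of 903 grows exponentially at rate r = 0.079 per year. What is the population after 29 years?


r*t = 0.079 * 29 = 2.291
exp(2.291) = 9.88482
N = 903 * 9.88482 = 8925.99 ≈ 8926

8926


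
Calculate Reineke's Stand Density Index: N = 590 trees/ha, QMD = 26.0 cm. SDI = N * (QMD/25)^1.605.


QMD/25 = 26.0/25 = 1.04
(1.04)^1.605 = exp(1.605 * ln(1.04)) = exp(1.605 * 0.0392207) = exp(0.0629492) = 1.06497
SDI = 590 * 1.06497 = 628.332 ≈ 628

628


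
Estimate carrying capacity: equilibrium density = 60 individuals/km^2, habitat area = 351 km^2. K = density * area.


K = 60 * 351 = 21060 individuals

21060 individuals


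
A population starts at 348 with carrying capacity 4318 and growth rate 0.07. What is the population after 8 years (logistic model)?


(K - N0)/N0 = (4318 - 348)/348 = 3970/348 = 11.4080
r*t = 0.07 * 8 = 0.56; exp(-0.56) = 0.571209
11.4080 * 0.571209 = 6.51635
1 + 6.51635 = 7.51635
N = 4318 / 7.51635 = 574.481 ≈ 574

574


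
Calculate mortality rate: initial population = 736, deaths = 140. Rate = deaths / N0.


Mortality rate = 140 / 736 = 0.190217 ≈ 0.1902

0.1902


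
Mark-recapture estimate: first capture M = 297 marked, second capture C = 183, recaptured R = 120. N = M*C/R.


N = M * C / R = 297 * 183 / 120 = 54351 / 120 = 452.93 ≈ 453

453 individuals


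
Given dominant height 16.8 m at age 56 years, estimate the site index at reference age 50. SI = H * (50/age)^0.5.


50/56 = 0.892857
(0.892857)^0.5 = 0.944911
SI = 16.8 * 0.944911 = 15.8745 ≈ 15.9 m

15.9 m


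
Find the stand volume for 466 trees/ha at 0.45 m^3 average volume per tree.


V_stand = 466 * 0.45 = 209.7 m^3/ha

209.7 m^3/ha


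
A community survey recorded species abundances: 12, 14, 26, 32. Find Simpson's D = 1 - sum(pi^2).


Total N = 12 + 14 + 26 + 32 = 84
Per-species terms:
  p = 12/84 = 0.142857; p^2 = 0.142857^2 = 0.020408
  p = 14/84 = 0.166667; p^2 = 0.166667^2 = 0.027778
  p = 26/84 = 0.309524; p^2 = 0.309524^2 = 0.095805
  p = 32/84 = 0.380952; p^2 = 0.380952^2 = 0.145124
sum(p^2) = 0.020408 + 0.027778 + 0.095805 + 0.145124 = 0.289115
D = 1 - 0.289115 = 0.710885 ≈ 0.7109

0.7109


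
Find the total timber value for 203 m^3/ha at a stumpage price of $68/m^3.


Value = 203 * 68 = $13804/ha

$13804/ha


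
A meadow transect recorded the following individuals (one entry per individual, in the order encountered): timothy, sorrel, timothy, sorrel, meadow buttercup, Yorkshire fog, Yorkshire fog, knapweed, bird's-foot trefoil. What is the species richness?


Total individuals logged = 9
Distinct species (count of individuals): timothy (2), sorrel (2), meadow buttercup (1), Yorkshire fog (2), knapweed (1), bird's-foot trefoil (1)
Species richness = number of distinct species = 6

6


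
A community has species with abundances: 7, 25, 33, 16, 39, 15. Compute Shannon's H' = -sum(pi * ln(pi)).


Total N = 7 + 25 + 33 + 16 + 39 + 15 = 135
Per-species terms:
  p = 7/135 = 0.051852; ln(p) = -2.959362; p*ln(p) = 0.051852 * (-2.959362) = -0.153449
  p = 25/135 = 0.185185; ln(p) = -1.686400; p*ln(p) = 0.185185 * (-1.686400) = -0.312296
  p = 33/135 = 0.244444; ln(p) = -1.408769; p*ln(p) = 0.244444 * (-1.408769) = -0.344365
  p = 16/135 = 0.118519; ln(p) = -2.132682; p*ln(p) = 0.118519 * (-2.132682) = -0.252763
  p = 39/135 = 0.288889; ln(p) = -1.241713; p*ln(p) = 0.288889 * (-1.241713) = -0.358717
  p = 15/135 = 0.111111; ln(p) = -2.197226; p*ln(p) = 0.111111 * (-2.197226) = -0.244136
sum(p*ln(p)) = (-0.153449) + (-0.312296) + (-0.344365) + (-0.252763) + (-0.358717) + (-0.244136) = -1.665726
H' = -(-1.665726) = 1.665726 ≈ 1.6657

1.6657


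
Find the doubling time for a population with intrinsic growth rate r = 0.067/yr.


td = ln(2) / 0.067 = 0.693147 / 0.067 = 10.3455 ≈ 10.3 years

10.3 years


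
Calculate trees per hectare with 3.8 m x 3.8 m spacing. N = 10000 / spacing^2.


N = 10000 / 3.8^2 = 10000 / 14.44 = 692.521 ≈ 693 trees/ha

693 trees/ha


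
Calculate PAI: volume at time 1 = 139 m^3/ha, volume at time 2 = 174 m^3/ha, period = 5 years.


PAI = (V2 - V1) / period = (174 - 139) / 5 = 35 / 5 = 7.00 m^3/ha/yr

7.00 m^3/ha/yr


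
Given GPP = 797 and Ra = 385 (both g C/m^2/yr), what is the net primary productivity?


NPP = GPP - Ra = 797 - 385 = 412 g C/m^2/yr

412 g C/m^2/yr


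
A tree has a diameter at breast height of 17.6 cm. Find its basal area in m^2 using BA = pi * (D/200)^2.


D/200 = 17.6/200 = 0.088 m
(D/200)^2 = 0.088^2 = 0.007744
BA = 3.141593 * 0.007744 = 0.0243285 ≈ 0.0243 m^2

0.0243 m^2


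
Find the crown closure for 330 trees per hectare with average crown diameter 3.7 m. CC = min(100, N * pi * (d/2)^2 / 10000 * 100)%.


(d/2)^2 = (3.7/2)^2 = 1.85^2 = 3.4225
Crown area = 3.141593 * 3.4225 = 10.7521 m^2
N * area / 10000 * 100 = 330 * 10.7521 / 10000 * 100 = 35.4819
CC = min(100, 35.4819) = 35.4819 ≈ 35.5%

35.5%


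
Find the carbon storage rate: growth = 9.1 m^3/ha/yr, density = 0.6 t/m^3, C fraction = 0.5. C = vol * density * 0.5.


C = 9.1 * 0.6 * 0.5 = 2.73 t C/ha/yr

2.73 t C/ha/yr


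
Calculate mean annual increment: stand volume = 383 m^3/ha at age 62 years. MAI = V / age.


MAI = 383 / 62 = 6.1774 ≈ 6.18 m^3/ha/yr

6.18 m^3/ha/yr


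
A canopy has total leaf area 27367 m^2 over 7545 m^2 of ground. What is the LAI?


LAI = 27367 / 7545 = 3.6272 ≈ 3.63

3.63


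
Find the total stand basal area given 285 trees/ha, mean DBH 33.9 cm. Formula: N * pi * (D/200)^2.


(D/200)^2 = (33.9/200)^2 = 0.1695^2 = 0.02873025
Individual BA = 3.141593 * 0.02873025 = 0.0902588 m^2
Stand BA = 285 * 0.0902588 = 25.7238 ≈ 25.72 m^2/ha

25.72 m^2/ha


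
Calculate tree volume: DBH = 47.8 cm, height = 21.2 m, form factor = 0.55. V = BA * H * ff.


(D/200)^2 = (47.8/200)^2 = 0.239^2 = 0.057121
BA = 3.141593 * 0.057121 = 0.179451 m^2
V = 0.179451 * 21.2 * 0.55 = 2.09240 ≈ 2.092 m^3

2.092 m^3


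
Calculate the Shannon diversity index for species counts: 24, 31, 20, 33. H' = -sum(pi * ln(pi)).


Total N = 24 + 31 + 20 + 33 = 108
Per-species terms:
  p = 24/108 = 0.222222; ln(p) = -1.504078; p*ln(p) = 0.222222 * (-1.504078) = -0.334239
  p = 31/108 = 0.287037; ln(p) = -1.248144; p*ln(p) = 0.287037 * (-1.248144) = -0.358264
  p = 20/108 = 0.185185; ln(p) = -1.686400; p*ln(p) = 0.185185 * (-1.686400) = -0.312296
  p = 33/108 = 0.305556; ln(p) = -1.185622; p*ln(p) = 0.305556 * (-1.185622) = -0.362274
sum(p*ln(p)) = (-0.334239) + (-0.358264) + (-0.312296) + (-0.362274) = -1.367073
H' = -(-1.367073) = 1.367073 ≈ 1.3671

1.3671


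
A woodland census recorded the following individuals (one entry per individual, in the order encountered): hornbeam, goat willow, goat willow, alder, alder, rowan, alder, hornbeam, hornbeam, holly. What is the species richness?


Total individuals logged = 10
Distinct species (count of individuals): hornbeam (3), goat willow (2), alder (3), rowan (1), holly (1)
Species richness = number of distinct species = 5

5


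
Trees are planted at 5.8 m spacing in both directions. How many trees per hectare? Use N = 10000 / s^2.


N = 10000 / 5.8^2 = 10000 / 33.64 = 297.265 ≈ 297 trees/ha

297 trees/ha


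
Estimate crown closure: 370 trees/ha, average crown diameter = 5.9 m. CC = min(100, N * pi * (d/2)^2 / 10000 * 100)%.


(d/2)^2 = (5.9/2)^2 = 2.95^2 = 8.7025
Crown area = 3.141593 * 8.7025 = 27.3397 m^2
N * area / 10000 * 100 = 370 * 27.3397 / 10000 * 100 = 101.157
CC = min(100, 101.157) = 100%

100%


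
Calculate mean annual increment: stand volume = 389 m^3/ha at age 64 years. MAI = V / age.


MAI = 389 / 64 = 6.0781 ≈ 6.08 m^3/ha/yr

6.08 m^3/ha/yr


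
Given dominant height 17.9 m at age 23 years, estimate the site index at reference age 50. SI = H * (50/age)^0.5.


50/23 = 2.17391
(2.17391)^0.5 = 1.47442
SI = 17.9 * 1.47442 = 26.3921 ≈ 26.4 m

26.4 m


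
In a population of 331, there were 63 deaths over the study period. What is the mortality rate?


Mortality rate = 63 / 331 = 0.190332 ≈ 0.1903

0.1903


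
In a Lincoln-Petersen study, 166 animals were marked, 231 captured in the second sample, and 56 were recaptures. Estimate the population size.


N = M * C / R = 166 * 231 / 56 = 38346 / 56 = 684.75 ≈ 685

685 individuals


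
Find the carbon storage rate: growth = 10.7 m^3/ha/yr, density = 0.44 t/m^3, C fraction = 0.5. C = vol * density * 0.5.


C = 10.7 * 0.44 * 0.5 = 2.354 ≈ 2.35 t C/ha/yr

2.35 t C/ha/yr


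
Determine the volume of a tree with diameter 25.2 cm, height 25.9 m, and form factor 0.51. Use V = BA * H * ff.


(D/200)^2 = (25.2/200)^2 = 0.126^2 = 0.015876
BA = 3.141593 * 0.015876 = 0.0498759 m^2
V = 0.0498759 * 25.9 * 0.51 = 0.658811 ≈ 0.659 m^3

0.659 m^3


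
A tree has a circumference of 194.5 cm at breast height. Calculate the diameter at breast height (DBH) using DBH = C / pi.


DBH = C / pi = 194.5 / 3.141593 = 61.9113 ≈ 61.91 cm

61.91 cm


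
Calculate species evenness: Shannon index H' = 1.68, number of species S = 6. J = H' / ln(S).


ln(6) = 1.79176
J = H' / ln(S) = 1.68 / 1.79176 = 0.937626 ≈ 0.9376

0.9376


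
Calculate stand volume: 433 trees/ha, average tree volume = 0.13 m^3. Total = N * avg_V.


V_stand = 433 * 0.13 = 56.29 ≈ 56.3 m^3/ha

56.3 m^3/ha


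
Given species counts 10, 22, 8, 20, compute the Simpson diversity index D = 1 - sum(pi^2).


Total N = 10 + 22 + 8 + 20 = 60
Per-species terms:
  p = 10/60 = 0.166667; p^2 = 0.166667^2 = 0.027778
  p = 22/60 = 0.366667; p^2 = 0.366667^2 = 0.134445
  p = 8/60 = 0.133333; p^2 = 0.133333^2 = 0.017778
  p = 20/60 = 0.333333; p^2 = 0.333333^2 = 0.111111
sum(p^2) = 0.027778 + 0.134445 + 0.017778 + 0.111111 = 0.291112
D = 1 - 0.291112 = 0.708888 ≈ 0.7089

0.7089


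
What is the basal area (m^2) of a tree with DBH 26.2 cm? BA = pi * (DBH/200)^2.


D/200 = 26.2/200 = 0.131 m
(D/200)^2 = 0.131^2 = 0.017161
BA = 3.141593 * 0.017161 = 0.0539129 ≈ 0.0539 m^2

0.0539 m^2


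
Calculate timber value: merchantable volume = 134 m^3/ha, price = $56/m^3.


Value = 134 * 56 = $7504/ha

$7504/ha


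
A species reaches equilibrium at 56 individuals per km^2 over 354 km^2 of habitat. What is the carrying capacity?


K = 56 * 354 = 19824 individuals

19824 individuals


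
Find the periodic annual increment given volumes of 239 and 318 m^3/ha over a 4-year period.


PAI = (V2 - V1) / period = (318 - 239) / 4 = 79 / 4 = 19.75 m^3/ha/yr

19.75 m^3/ha/yr


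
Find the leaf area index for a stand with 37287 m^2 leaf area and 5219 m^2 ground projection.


LAI = 37287 / 5219 = 7.1445 ≈ 7.14

7.14


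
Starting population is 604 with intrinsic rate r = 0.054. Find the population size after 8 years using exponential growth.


r*t = 0.054 * 8 = 0.432
exp(0.432) = 1.54034
N = 604 * 1.54034 = 930.365 ≈ 930

930


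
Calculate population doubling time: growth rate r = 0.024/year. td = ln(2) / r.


td = ln(2) / 0.024 = 0.693147 / 0.024 = 28.8811 ≈ 28.9 years

28.9 years


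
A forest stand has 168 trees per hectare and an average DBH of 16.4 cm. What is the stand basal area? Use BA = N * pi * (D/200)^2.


(D/200)^2 = (16.4/200)^2 = 0.082^2 = 0.006724
Individual BA = 3.141593 * 0.006724 = 0.0211241 m^2
Stand BA = 168 * 0.0211241 = 3.54885 ≈ 3.55 m^2/ha

3.55 m^2/ha


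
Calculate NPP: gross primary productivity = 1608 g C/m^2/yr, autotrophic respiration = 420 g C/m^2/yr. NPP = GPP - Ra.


NPP = GPP - Ra = 1608 - 420 = 1188 g C/m^2/yr

1188 g C/m^2/yr


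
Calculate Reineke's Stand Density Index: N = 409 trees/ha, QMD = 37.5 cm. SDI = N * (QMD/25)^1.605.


QMD/25 = 37.5/25 = 1.5
(1.5)^1.605 = exp(1.605 * ln(1.5)) = exp(1.605 * 0.405465) = exp(0.650771) = 1.91702
SDI = 409 * 1.91702 = 784.061 ≈ 784

784


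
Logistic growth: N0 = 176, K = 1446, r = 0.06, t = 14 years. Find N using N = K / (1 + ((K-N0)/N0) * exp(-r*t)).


(K - N0)/N0 = (1446 - 176)/176 = 1270/176 = 7.21591
r*t = 0.06 * 14 = 0.84; exp(-0.84) = 0.431711
7.21591 * 0.431711 = 3.11519
1 + 3.11519 = 4.11519
N = 1446 / 4.11519 = 351.381 ≈ 351

351


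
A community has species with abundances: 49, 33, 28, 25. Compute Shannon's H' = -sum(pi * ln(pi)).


Total N = 49 + 33 + 28 + 25 = 135
Per-species terms:
  p = 49/135 = 0.362963; ln(p) = -1.013454; p*ln(p) = 0.362963 * (-1.013454) = -0.367846
  p = 33/135 = 0.244444; ln(p) = -1.408769; p*ln(p) = 0.244444 * (-1.408769) = -0.344365
  p = 28/135 = 0.207407; ln(p) = -1.573072; p*ln(p) = 0.207407 * (-1.573072) = -0.326266
  p = 25/135 = 0.185185; ln(p) = -1.686400; p*ln(p) = 0.185185 * (-1.686400) = -0.312296
sum(p*ln(p)) = (-0.367846) + (-0.344365) + (-0.326266) + (-0.312296) = -1.350773
H' = -(-1.350773) = 1.350773 ≈ 1.3508

1.3508


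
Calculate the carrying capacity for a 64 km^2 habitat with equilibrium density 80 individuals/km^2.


K = 80 * 64 = 5120 individuals

5120 individuals


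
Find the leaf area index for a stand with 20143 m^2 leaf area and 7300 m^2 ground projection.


LAI = 20143 / 7300 = 2.7593 ≈ 2.76

2.76


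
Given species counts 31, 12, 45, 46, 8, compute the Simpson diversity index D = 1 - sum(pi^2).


Total N = 31 + 12 + 45 + 46 + 8 = 142
Per-species terms:
  p = 31/142 = 0.218310; p^2 = 0.218310^2 = 0.047659
  p = 12/142 = 0.084507; p^2 = 0.084507^2 = 0.007141
  p = 45/142 = 0.316901; p^2 = 0.316901^2 = 0.100426
  p = 46/142 = 0.323944; p^2 = 0.323944^2 = 0.104940
  p = 8/142 = 0.056338; p^2 = 0.056338^2 = 0.003174
sum(p^2) = 0.047659 + 0.007141 + 0.100426 + 0.104940 + 0.003174 = 0.263340
D = 1 - 0.263340 = 0.736660 ≈ 0.7367

0.7367


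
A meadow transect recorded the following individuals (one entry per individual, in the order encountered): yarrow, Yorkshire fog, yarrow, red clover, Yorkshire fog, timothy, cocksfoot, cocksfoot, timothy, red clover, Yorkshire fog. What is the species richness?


Total individuals logged = 11
Distinct species (count of individuals): yarrow (2), Yorkshire fog (3), red clover (2), timothy (2), cocksfoot (2)
Species richness = number of distinct species = 5

5


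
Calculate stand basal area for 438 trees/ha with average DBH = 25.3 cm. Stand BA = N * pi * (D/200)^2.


(D/200)^2 = (25.3/200)^2 = 0.1265^2 = 0.01600225
Individual BA = 3.141593 * 0.01600225 = 0.0502726 m^2
Stand BA = 438 * 0.0502726 = 22.0194 ≈ 22.02 m^2/ha

22.02 m^2/ha


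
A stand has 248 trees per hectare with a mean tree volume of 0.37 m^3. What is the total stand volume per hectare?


V_stand = 248 * 0.37 = 91.76 ≈ 91.8 m^3/ha

91.8 m^3/ha


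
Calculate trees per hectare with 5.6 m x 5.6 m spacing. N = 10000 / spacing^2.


N = 10000 / 5.6^2 = 10000 / 31.36 = 318.878 ≈ 319 trees/ha

319 trees/ha


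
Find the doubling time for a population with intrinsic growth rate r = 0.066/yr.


td = ln(2) / 0.066 = 0.693147 / 0.066 = 10.5022 ≈ 10.5 years

10.5 years


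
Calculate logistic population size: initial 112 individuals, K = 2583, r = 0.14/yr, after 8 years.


(K - N0)/N0 = (2583 - 112)/112 = 2471/112 = 22.0625
r*t = 0.14 * 8 = 1.12; exp(-1.12) = 0.326280
22.0625 * 0.326280 = 7.19855
1 + 7.19855 = 8.19855
N = 2583 / 8.19855 = 315.056 ≈ 315

315


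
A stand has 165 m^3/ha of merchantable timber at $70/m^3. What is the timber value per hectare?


Value = 165 * 70 = $11550/ha

$11550/ha


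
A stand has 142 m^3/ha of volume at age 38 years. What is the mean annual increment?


MAI = 142 / 38 = 3.7368 ≈ 3.74 m^3/ha/yr

3.74 m^3/ha/yr


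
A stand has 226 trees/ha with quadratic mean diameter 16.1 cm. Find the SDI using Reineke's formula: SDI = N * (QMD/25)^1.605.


QMD/25 = 16.1/25 = 0.644
(0.644)^1.605 = exp(1.605 * ln(0.644)) = exp(1.605 * (-0.440057)) = exp(-0.706291) = 0.493471
SDI = 226 * 0.493471 = 111.524 ≈ 112

112


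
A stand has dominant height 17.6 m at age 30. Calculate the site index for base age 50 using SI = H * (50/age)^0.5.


50/30 = 1.66667
(1.66667)^0.5 = 1.29100
SI = 17.6 * 1.29100 = 22.7216 ≈ 22.7 m

22.7 m


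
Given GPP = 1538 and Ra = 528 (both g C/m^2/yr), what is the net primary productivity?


NPP = GPP - Ra = 1538 - 528 = 1010 g C/m^2/yr

1010 g C/m^2/yr


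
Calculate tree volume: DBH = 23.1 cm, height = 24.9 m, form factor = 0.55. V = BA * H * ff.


(D/200)^2 = (23.1/200)^2 = 0.1155^2 = 0.01334025
BA = 3.141593 * 0.01334025 = 0.0419096 m^2
V = 0.0419096 * 24.9 * 0.55 = 0.573952 ≈ 0.574 m^3

0.574 m^3


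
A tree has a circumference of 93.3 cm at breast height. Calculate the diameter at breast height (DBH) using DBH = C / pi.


DBH = C / pi = 93.3 / 3.141593 = 29.6983 ≈ 29.70 cm

29.70 cm


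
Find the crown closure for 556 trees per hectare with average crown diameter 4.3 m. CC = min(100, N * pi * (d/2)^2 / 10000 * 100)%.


(d/2)^2 = (4.3/2)^2 = 2.15^2 = 4.6225
Crown area = 3.141593 * 4.6225 = 14.5220 m^2
N * area / 10000 * 100 = 556 * 14.5220 / 10000 * 100 = 80.7423
CC = min(100, 80.7423) = 80.7423 ≈ 80.7%

80.7%


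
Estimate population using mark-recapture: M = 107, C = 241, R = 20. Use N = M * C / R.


N = M * C / R = 107 * 241 / 20 = 25787 / 20 = 1289.35 ≈ 1289

1289 individuals


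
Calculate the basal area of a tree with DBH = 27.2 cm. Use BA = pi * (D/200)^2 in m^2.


D/200 = 27.2/200 = 0.136 m
(D/200)^2 = 0.136^2 = 0.018496
BA = 3.141593 * 0.018496 = 0.0581069 ≈ 0.0581 m^2

0.0581 m^2


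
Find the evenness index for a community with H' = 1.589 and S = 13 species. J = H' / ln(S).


ln(13) = 2.56495
J = H' / ln(S) = 1.589 / 2.56495 = 0.619505 ≈ 0.6195

0.6195


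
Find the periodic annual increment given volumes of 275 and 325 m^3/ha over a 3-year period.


PAI = (V2 - V1) / period = (325 - 275) / 3 = 50 / 3 = 16.6667 ≈ 16.67 m^3/ha/yr

16.67 m^3/ha/yr


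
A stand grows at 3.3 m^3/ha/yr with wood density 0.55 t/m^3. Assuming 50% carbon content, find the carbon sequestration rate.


C = 3.3 * 0.55 * 0.5 = 0.9075 ≈ 0.91 t C/ha/yr

0.91 t C/ha/yr


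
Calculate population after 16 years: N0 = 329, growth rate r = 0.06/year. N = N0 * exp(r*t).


r*t = 0.06 * 16 = 0.96
exp(0.96) = 2.61170
N = 329 * 2.61170 = 859.249 ≈ 859

859


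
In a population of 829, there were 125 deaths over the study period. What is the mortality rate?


Mortality rate = 125 / 829 = 0.150784 ≈ 0.1508

0.1508


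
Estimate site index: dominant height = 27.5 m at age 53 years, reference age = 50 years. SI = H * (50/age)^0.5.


50/53 = 0.943396
(0.943396)^0.5 = 0.971286
SI = 27.5 * 0.971286 = 26.7104 ≈ 26.7 m

26.7 m


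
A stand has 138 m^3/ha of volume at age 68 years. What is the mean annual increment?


MAI = 138 / 68 = 2.0294 ≈ 2.03 m^3/ha/yr

2.03 m^3/ha/yr


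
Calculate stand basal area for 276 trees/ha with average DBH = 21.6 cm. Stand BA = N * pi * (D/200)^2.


(D/200)^2 = (21.6/200)^2 = 0.108^2 = 0.011664
Individual BA = 3.141593 * 0.011664 = 0.0366435 m^2
Stand BA = 276 * 0.0366435 = 10.1136 ≈ 10.11 m^2/ha

10.11 m^2/ha


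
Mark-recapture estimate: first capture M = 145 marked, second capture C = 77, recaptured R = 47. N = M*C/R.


N = M * C / R = 145 * 77 / 47 = 11165 / 47 = 237.55 ≈ 238

238 individuals


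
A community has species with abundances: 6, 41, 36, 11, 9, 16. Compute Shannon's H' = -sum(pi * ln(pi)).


Total N = 6 + 41 + 36 + 11 + 9 + 16 = 119
Per-species terms:
  p = 6/119 = 0.050420; ln(p) = -2.987367; p*ln(p) = 0.050420 * (-2.987367) = -0.150623
  p = 41/119 = 0.344538; ln(p) = -1.065551; p*ln(p) = 0.344538 * (-1.065551) = -0.367123
  p = 36/119 = 0.302521; ln(p) = -1.195605; p*ln(p) = 0.302521 * (-1.195605) = -0.361696
  p = 11/119 = 0.092437; ln(p) = -2.381228; p*ln(p) = 0.092437 * (-2.381228) = -0.220114
  p = 9/119 = 0.075630; ln(p) = -2.581902; p*ln(p) = 0.075630 * (-2.581902) = -0.195269
  p = 16/119 = 0.134454; ln(p) = -2.006533; p*ln(p) = 0.134454 * (-2.006533) = -0.269786
sum(p*ln(p)) = (-0.150623) + (-0.367123) + (-0.361696) + (-0.220114) + (-0.195269) + (-0.269786) = -1.564611
H' = -(-1.564611) = 1.564611 ≈ 1.5646

1.5646


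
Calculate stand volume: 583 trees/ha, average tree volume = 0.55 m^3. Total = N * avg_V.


V_stand = 583 * 0.55 = 320.65 ≈ 320.7 m^3/ha

320.7 m^3/ha


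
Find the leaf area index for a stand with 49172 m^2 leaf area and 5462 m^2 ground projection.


LAI = 49172 / 5462 = 9.0026 ≈ 9.00

9.00


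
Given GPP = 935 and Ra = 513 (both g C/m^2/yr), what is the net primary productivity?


NPP = GPP - Ra = 935 - 513 = 422 g C/m^2/yr

422 g C/m^2/yr


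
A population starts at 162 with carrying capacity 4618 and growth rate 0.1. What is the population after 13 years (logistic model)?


(K - N0)/N0 = (4618 - 162)/162 = 4456/162 = 27.5062
r*t = 0.1 * 13 = 1.3; exp(-1.3) = 0.272532
27.5062 * 0.272532 = 7.49632
1 + 7.49632 = 8.49632
N = 4618 / 8.49632 = 543.529 ≈ 544

544


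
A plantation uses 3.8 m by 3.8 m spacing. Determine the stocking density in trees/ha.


N = 10000 / 3.8^2 = 10000 / 14.44 = 692.521 ≈ 693 trees/ha

693 trees/ha


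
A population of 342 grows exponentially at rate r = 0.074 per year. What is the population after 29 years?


r*t = 0.074 * 29 = 2.146
exp(2.146) = 8.55059
N = 342 * 8.55059 = 2924.30 ≈ 2924

2924


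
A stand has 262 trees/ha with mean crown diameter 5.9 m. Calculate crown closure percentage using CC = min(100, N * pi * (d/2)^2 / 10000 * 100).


(d/2)^2 = (5.9/2)^2 = 2.95^2 = 8.7025
Crown area = 3.141593 * 8.7025 = 27.3397 m^2
N * area / 10000 * 100 = 262 * 27.3397 / 10000 * 100 = 71.6300
CC = min(100, 71.6300) = 71.6300 ≈ 71.6%

71.6%


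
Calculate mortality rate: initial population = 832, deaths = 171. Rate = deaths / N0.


Mortality rate = 171 / 832 = 0.205529 ≈ 0.2055

0.2055


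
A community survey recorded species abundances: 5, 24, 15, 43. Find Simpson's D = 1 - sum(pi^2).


Total N = 5 + 24 + 15 + 43 = 87
Per-species terms:
  p = 5/87 = 0.057471; p^2 = 0.057471^2 = 0.003303
  p = 24/87 = 0.275862; p^2 = 0.275862^2 = 0.076100
  p = 15/87 = 0.172414; p^2 = 0.172414^2 = 0.029727
  p = 43/87 = 0.494253; p^2 = 0.494253^2 = 0.244286
sum(p^2) = 0.003303 + 0.076100 + 0.029727 + 0.244286 = 0.353416
D = 1 - 0.353416 = 0.646584 ≈ 0.6466

0.6466


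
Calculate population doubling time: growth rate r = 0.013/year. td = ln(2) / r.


td = ln(2) / 0.013 = 0.693147 / 0.013 = 53.3190 ≈ 53.3 years

53.3 years


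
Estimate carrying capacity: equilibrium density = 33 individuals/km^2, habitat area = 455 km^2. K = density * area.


K = 33 * 455 = 15015 individuals

15015 individuals


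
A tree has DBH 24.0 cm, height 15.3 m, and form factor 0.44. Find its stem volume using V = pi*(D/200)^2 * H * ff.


(D/200)^2 = (24.0/200)^2 = 0.12^2 = 0.0144
BA = 3.141593 * 0.0144 = 0.0452389 m^2
V = 0.0452389 * 15.3 * 0.44 = 0.304548 ≈ 0.305 m^3

0.305 m^3


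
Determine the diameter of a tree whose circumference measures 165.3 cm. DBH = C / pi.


DBH = C / pi = 165.3 / 3.141593 = 52.6166 ≈ 52.62 cm

52.62 cm


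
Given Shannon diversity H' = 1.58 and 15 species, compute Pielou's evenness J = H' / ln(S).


ln(15) = 2.70805
J = H' / ln(S) = 1.58 / 2.70805 = 0.583446 ≈ 0.5834

0.5834


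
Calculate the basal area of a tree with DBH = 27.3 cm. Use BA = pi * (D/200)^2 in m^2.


D/200 = 27.3/200 = 0.1365 m
(D/200)^2 = 0.1365^2 = 0.01863225
BA = 3.141593 * 0.01863225 = 0.0585349 ≈ 0.0585 m^2

0.0585 m^2


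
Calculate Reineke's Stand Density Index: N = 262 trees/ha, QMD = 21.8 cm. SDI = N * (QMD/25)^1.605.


QMD/25 = 21.8/25 = 0.872
(0.872)^1.605 = exp(1.605 * ln(0.872)) = exp(1.605 * (-0.136966)) = exp(-0.219830) = 0.802655
SDI = 262 * 0.802655 = 210.296 ≈ 210

210


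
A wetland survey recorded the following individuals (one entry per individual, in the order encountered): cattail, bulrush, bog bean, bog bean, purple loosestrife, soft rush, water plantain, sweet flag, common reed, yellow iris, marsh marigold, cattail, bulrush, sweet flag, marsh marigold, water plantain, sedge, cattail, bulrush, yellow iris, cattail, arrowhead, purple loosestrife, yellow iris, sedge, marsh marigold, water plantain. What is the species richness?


Total individuals logged = 27
Distinct species (count of individuals): cattail (4), bulrush (3), bog bean (2), purple loosestrife (2), soft rush (1), water plantain (3), sweet flag (2), common reed (1), yellow iris (3), marsh marigold (3), sedge (2), arrowhead (1)
Species richness = number of distinct species = 12

12


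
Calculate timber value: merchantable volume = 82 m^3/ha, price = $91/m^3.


Value = 82 * 91 = $7462/ha

$7462/ha


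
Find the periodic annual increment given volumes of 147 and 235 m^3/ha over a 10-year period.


PAI = (V2 - V1) / period = (235 - 147) / 10 = 88 / 10 = 8.80 m^3/ha/yr

8.80 m^3/ha/yr


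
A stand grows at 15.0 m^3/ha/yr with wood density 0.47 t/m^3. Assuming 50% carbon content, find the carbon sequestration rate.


C = 15.0 * 0.47 * 0.5 = 3.525 ≈ 3.53 t C/ha/yr

3.53 t C/ha/yr


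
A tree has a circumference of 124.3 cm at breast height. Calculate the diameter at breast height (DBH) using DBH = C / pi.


DBH = C / pi = 124.3 / 3.141593 = 39.5659 ≈ 39.57 cm

39.57 cm


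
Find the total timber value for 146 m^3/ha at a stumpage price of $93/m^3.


Value = 146 * 93 = $13578/ha

$13578/ha


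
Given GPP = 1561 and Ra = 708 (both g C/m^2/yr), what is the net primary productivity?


NPP = GPP - Ra = 1561 - 708 = 853 g C/m^2/yr

853 g C/m^2/yr


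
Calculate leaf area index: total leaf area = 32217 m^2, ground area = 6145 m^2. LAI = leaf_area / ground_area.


LAI = 32217 / 6145 = 5.2428 ≈ 5.24

5.24


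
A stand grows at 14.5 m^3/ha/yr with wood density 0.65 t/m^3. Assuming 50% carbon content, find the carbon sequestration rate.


C = 14.5 * 0.65 * 0.5 = 4.7125 ≈ 4.71 t C/ha/yr

4.71 t C/ha/yr


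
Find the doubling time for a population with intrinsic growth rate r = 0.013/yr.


td = ln(2) / 0.013 = 0.693147 / 0.013 = 53.3190 ≈ 53.3 years

53.3 years


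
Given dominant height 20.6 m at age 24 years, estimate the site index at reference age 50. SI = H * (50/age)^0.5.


50/24 = 2.08333
(2.08333)^0.5 = 1.44337
SI = 20.6 * 1.44337 = 29.7334 ≈ 29.7 m

29.7 m


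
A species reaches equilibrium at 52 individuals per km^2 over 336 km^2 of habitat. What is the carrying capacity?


K = 52 * 336 = 17472 individuals

17472 individuals


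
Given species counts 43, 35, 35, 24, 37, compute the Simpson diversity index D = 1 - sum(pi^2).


Total N = 43 + 35 + 35 + 24 + 37 = 174
Per-species terms:
  p = 43/174 = 0.247126; p^2 = 0.247126^2 = 0.061071
  p = 35/174 = 0.201149; p^2 = 0.201149^2 = 0.040461
  p = 35/174 = 0.201149; p^2 = 0.201149^2 = 0.040461
  p = 24/174 = 0.137931; p^2 = 0.137931^2 = 0.019025
  p = 37/174 = 0.212644; p^2 = 0.212644^2 = 0.045217
sum(p^2) = 0.061071 + 0.040461 + 0.040461 + 0.019025 + 0.045217 = 0.206235
D = 1 - 0.206235 = 0.793765 ≈ 0.7938

0.7938


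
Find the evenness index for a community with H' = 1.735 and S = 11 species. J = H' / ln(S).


ln(11) = 2.39790
J = H' / ln(S) = 1.735 / 2.39790 = 0.723550 ≈ 0.7236

0.7236


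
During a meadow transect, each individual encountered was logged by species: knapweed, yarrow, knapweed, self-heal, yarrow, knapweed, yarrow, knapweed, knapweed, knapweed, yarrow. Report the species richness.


Total individuals logged = 11
Distinct species (count of individuals): knapweed (6), yarrow (4), self-heal (1)
Species richness = number of distinct species = 3

3


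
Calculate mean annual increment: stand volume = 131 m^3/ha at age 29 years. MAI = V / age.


MAI = 131 / 29 = 4.5172 ≈ 4.52 m^3/ha/yr

4.52 m^3/ha/yr


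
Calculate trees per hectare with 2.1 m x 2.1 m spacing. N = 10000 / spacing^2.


N = 10000 / 2.1^2 = 10000 / 4.41 = 2267.57 ≈ 2268 trees/ha

2268 trees/ha


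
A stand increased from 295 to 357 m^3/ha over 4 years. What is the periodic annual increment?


PAI = (V2 - V1) / period = (357 - 295) / 4 = 62 / 4 = 15.50 m^3/ha/yr

15.50 m^3/ha/yr


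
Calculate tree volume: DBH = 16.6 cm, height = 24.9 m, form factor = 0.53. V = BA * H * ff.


(D/200)^2 = (16.6/200)^2 = 0.083^2 = 0.006889
BA = 3.141593 * 0.006889 = 0.0216424 m^2
V = 0.0216424 * 24.9 * 0.53 = 0.285615 ≈ 0.286 m^3

0.286 m^3


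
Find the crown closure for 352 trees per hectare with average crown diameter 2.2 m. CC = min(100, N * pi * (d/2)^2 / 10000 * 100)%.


(d/2)^2 = (2.2/2)^2 = 1.1^2 = 1.21
Crown area = 3.141593 * 1.21 = 3.80133 m^2
N * area / 10000 * 100 = 352 * 3.80133 / 10000 * 100 = 13.3807
CC = min(100, 13.3807) = 13.3807 ≈ 13.4%

13.4%


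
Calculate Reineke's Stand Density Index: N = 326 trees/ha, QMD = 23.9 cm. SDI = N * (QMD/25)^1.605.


QMD/25 = 23.9/25 = 0.956
(0.956)^1.605 = exp(1.605 * ln(0.956)) = exp(1.605 * (-0.0449974)) = exp(-0.0722208) = 0.930325
SDI = 326 * 0.930325 = 303.286 ≈ 303

303


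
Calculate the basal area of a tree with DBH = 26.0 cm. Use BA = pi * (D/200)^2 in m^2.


D/200 = 26.0/200 = 0.13 m
(D/200)^2 = 0.13^2 = 0.0169
BA = 3.141593 * 0.0169 = 0.0530929 ≈ 0.0531 m^2

0.0531 m^2


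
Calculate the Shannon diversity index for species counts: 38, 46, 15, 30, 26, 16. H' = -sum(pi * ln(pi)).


Total N = 38 + 46 + 15 + 30 + 26 + 16 = 171
Per-species terms:
  p = 38/171 = 0.222222; ln(p) = -1.504078; p*ln(p) = 0.222222 * (-1.504078) = -0.334239
  p = 46/171 = 0.269006; ln(p) = -1.313022; p*ln(p) = 0.269006 * (-1.313022) = -0.353211
  p = 15/171 = 0.087719; ln(p) = -2.433617; p*ln(p) = 0.087719 * (-2.433617) = -0.213474
  p = 30/171 = 0.175439; ln(p) = -1.740464; p*ln(p) = 0.175439 * (-1.740464) = -0.305345
  p = 26/171 = 0.152047; ln(p) = -1.883566; p*ln(p) = 0.152047 * (-1.883566) = -0.286391
  p = 16/171 = 0.093567; ln(p) = -2.369078; p*ln(p) = 0.093567 * (-2.369078) = -0.221668
sum(p*ln(p)) = (-0.334239) + (-0.353211) + (-0.213474) + (-0.305345) + (-0.286391) + (-0.221668) = -1.714328
H' = -(-1.714328) = 1.714328 ≈ 1.7143

1.7143


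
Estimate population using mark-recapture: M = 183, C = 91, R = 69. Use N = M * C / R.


N = M * C / R = 183 * 91 / 69 = 16653 / 69 = 241.35 ≈ 241

241 individuals


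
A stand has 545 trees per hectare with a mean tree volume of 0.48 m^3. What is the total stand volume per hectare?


V_stand = 545 * 0.48 = 261.6 m^3/ha

261.6 m^3/ha


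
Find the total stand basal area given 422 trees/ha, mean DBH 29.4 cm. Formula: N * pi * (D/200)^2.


(D/200)^2 = (29.4/200)^2 = 0.147^2 = 0.021609
Individual BA = 3.141593 * 0.021609 = 0.0678867 m^2
Stand BA = 422 * 0.0678867 = 28.6482 ≈ 28.65 m^2/ha

28.65 m^2/ha


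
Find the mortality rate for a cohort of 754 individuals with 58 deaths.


Mortality rate = 58 / 754 = 0.076923 ≈ 0.0769

0.0769


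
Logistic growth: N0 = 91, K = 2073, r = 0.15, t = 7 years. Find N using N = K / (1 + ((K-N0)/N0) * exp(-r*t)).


(K - N0)/N0 = (2073 - 91)/91 = 1982/91 = 21.7802
r*t = 0.15 * 7 = 1.05; exp(-1.05) = 0.349938
21.7802 * 0.349938 = 7.62172
1 + 7.62172 = 8.62172
N = 2073 / 8.62172 = 240.439 ≈ 240

240


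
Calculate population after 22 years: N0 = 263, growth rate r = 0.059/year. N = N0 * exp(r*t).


r*t = 0.059 * 22 = 1.298
exp(1.298) = 3.66197
N = 263 * 3.66197 = 963.098 ≈ 963

963


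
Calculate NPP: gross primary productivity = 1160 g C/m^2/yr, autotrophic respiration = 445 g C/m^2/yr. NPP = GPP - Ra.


NPP = GPP - Ra = 1160 - 445 = 715 g C/m^2/yr

715 g C/m^2/yr


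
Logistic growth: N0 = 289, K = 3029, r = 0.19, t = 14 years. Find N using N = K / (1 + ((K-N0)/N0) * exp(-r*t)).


(K - N0)/N0 = (3029 - 289)/289 = 2740/289 = 9.48097
r*t = 0.19 * 14 = 2.66; exp(-2.66) = 0.0699482
9.48097 * 0.0699482 = 0.663177
1 + 0.663177 = 1.66318
N = 3029 / 1.66318 = 1821.21 ≈ 1821

1821


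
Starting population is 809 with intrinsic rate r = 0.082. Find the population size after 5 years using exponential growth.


r*t = 0.082 * 5 = 0.41
exp(0.41) = 1.50682
N = 809 * 1.50682 = 1219.02 ≈ 1219

1219


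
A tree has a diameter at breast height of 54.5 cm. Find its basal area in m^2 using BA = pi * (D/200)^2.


D/200 = 54.5/200 = 0.2725 m
(D/200)^2 = 0.2725^2 = 0.07425625
BA = 3.141593 * 0.07425625 = 0.233283 ≈ 0.2333 m^2

0.2333 m^2


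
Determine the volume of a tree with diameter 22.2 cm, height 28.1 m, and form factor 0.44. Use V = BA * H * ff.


(D/200)^2 = (22.2/200)^2 = 0.111^2 = 0.012321
BA = 3.141593 * 0.012321 = 0.0387076 m^2
V = 0.0387076 * 28.1 * 0.44 = 0.478581 ≈ 0.479 m^3

0.479 m^3


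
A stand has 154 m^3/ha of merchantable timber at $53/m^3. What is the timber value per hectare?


Value = 154 * 53 = $8162/ha

$8162/ha


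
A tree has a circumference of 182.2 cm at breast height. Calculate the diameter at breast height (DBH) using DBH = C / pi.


DBH = C / pi = 182.2 / 3.141593 = 57.9961 ≈ 58.00 cm

58.00 cm


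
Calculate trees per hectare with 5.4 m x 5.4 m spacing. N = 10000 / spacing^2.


N = 10000 / 5.4^2 = 10000 / 29.16 = 342.936 ≈ 343 trees/ha

343 trees/ha


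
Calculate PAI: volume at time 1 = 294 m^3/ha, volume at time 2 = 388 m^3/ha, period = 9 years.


PAI = (V2 - V1) / period = (388 - 294) / 9 = 94 / 9 = 10.4444 ≈ 10.44 m^3/ha/yr

10.44 m^3/ha/yr


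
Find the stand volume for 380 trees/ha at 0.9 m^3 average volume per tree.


V_stand = 380 * 0.9 = 342.0 m^3/ha

342.0 m^3/ha


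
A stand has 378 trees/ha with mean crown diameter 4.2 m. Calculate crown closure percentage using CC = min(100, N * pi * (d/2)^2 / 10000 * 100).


(d/2)^2 = (4.2/2)^2 = 2.1^2 = 4.41
Crown area = 3.141593 * 4.41 = 13.8544 m^2
N * area / 10000 * 100 = 378 * 13.8544 / 10000 * 100 = 52.3696
CC = min(100, 52.3696) = 52.3696 ≈ 52.4%

52.4%


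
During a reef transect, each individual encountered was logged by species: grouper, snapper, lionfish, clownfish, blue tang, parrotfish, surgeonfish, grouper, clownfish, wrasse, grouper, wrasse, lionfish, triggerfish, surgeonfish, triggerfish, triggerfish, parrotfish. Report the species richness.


Total individuals logged = 18
Distinct species (count of individuals): grouper (3), snapper (1), lionfish (2), clownfish (2), blue tang (1), parrotfish (2), surgeonfish (2), wrasse (2), triggerfish (3)
Species richness = number of distinct species = 9

9


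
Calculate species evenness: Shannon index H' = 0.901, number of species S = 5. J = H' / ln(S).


ln(5) = 1.60944
J = H' / ln(S) = 0.901 / 1.60944 = 0.559822 ≈ 0.5598

0.5598


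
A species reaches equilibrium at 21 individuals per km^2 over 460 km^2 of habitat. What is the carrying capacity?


K = 21 * 460 = 9660 individuals

9660 individuals


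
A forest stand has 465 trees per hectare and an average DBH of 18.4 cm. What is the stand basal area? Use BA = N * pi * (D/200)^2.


(D/200)^2 = (18.4/200)^2 = 0.092^2 = 0.008464
Individual BA = 3.141593 * 0.008464 = 0.0265904 m^2
Stand BA = 465 * 0.0265904 = 12.3645 ≈ 12.36 m^2/ha

12.36 m^2/ha


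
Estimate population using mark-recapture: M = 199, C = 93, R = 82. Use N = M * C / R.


N = M * C / R = 199 * 93 / 82 = 18507 / 82 = 225.70 ≈ 226

226 individuals


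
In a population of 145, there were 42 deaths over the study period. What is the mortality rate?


Mortality rate = 42 / 145 = 0.289655 ≈ 0.2897

0.2897
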